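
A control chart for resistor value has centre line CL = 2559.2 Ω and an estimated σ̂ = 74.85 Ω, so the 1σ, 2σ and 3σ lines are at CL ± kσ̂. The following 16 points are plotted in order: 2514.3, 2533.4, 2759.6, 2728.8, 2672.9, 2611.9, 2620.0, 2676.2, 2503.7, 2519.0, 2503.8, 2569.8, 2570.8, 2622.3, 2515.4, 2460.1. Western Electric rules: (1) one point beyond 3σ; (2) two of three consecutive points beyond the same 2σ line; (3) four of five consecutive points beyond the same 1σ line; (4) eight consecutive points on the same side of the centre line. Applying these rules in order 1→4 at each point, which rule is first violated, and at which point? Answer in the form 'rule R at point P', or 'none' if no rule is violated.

rule 2 at point 4

Zone of each point (C = within 1σ̂, B = 1σ̂–2σ̂, A = 2σ̂–3σ̂, * = beyond 3σ̂; sign = side of CL): 1:-C, 2:-C, 3:+A, 4:+A, 5:+B, 6:+C, 7:+C, 8:+B, 9:-C, 10:-C, 11:-C, 12:+C, 13:+C, 14:+C, 15:-C, 16:-B
Rule 2 (two of three consecutive points beyond the same 2σ limit) is satisfied at point 4.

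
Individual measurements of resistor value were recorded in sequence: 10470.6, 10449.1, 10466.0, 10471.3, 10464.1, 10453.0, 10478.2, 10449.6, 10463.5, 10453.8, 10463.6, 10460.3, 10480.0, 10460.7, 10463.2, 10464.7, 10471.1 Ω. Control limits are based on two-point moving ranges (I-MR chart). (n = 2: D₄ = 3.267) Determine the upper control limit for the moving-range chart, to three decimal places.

41.225

Moving ranges: 21.5, 16.9, 5.3, 7.2, 11.1, 25.2, 28.6, 13.9, 9.7, 9.8, 3.3, 19.7, 19.3, 2.5, 1.5, 6.4; M̄R̄ = 201.9000 / 16 = 12.6188
UCL_MR = D₄·M̄R̄ = 3.267 × 12.6188 = 41.2255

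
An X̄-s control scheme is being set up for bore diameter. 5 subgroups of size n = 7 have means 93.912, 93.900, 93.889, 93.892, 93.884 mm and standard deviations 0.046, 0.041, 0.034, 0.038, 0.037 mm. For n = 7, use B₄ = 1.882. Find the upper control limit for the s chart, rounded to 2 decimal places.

0.07

s̄ = (0.046 + 0.041 + 0.034 + 0.038 + 0.037) / 5 = 0.0392
UCL_s = B₄·s̄ = 1.882 × 0.0392 = 0.0738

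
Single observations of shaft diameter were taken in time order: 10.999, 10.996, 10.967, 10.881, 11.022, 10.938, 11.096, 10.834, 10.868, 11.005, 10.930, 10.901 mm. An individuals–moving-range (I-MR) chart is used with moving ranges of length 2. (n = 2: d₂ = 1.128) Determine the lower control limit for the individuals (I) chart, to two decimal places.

10.70

X̄ = (10.999 + 10.996 + 10.967 + 10.881 + 11.022 + 10.938 + 11.096 + 10.834 + 10.868 + 11.005 + 10.930 + 10.901) / 12 = 10.9531
Moving ranges: 0.003, 0.029, 0.086, 0.141, 0.084, 0.158, 0.262, 0.034, 0.137, 0.075, 0.029; M̄R̄ = 1.0380 / 11 = 0.0944
LCL = X̄ − 3·M̄R̄/d₂ = 10.9531 − 3 × 0.0944 / 1.128 = 10.7021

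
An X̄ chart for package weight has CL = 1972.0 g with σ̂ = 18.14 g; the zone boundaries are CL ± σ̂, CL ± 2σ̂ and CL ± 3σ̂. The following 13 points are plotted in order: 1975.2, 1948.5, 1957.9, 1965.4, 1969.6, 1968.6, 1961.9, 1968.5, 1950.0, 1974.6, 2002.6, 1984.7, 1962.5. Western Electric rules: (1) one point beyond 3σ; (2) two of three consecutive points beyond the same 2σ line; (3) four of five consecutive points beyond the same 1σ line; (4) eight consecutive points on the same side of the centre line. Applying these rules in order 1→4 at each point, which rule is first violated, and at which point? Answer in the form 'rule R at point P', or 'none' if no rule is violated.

Zone of each point (C = within 1σ̂, B = 1σ̂–2σ̂, A = 2σ̂–3σ̂, * = beyond 3σ̂; sign = side of CL): 1:+C, 2:-B, 3:-C, 4:-C, 5:-C, 6:-C, 7:-C, 8:-C, 9:-B, 10:+C, 11:+B, 12:+C, 13:-C
Rule 4 (eight consecutive points on the same side of the centre line) is satisfied at point 9.

rule 4 at point 9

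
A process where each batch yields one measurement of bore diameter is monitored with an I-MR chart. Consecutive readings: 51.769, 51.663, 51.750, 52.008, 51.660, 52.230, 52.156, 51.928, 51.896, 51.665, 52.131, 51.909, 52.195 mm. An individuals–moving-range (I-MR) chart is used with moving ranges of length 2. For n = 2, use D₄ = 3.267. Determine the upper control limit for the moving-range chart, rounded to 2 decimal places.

Moving ranges: 0.106, 0.087, 0.258, 0.348, 0.570, 0.074, 0.228, 0.032, 0.231, 0.466, 0.222, 0.286; M̄R̄ = 2.9080 / 12 = 0.2423
UCL_MR = D₄·M̄R̄ = 3.267 × 0.2423 = 0.7917

0.79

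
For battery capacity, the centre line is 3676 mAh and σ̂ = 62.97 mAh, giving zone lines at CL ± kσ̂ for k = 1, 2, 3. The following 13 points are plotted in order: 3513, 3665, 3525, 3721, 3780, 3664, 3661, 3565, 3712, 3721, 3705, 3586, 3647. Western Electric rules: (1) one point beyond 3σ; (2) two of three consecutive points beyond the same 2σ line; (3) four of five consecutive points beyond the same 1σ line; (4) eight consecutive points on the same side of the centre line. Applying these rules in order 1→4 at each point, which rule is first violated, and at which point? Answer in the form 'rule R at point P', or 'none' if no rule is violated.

rule 2 at point 3

Zone of each point (C = within 1σ̂, B = 1σ̂–2σ̂, A = 2σ̂–3σ̂, * = beyond 3σ̂; sign = side of CL): 1:-A, 2:-C, 3:-A, 4:+C, 5:+B, 6:-C, 7:-C, 8:-B, 9:+C, 10:+C, 11:+C, 12:-B, 13:-C
Rule 2 (two of three consecutive points beyond the same 2σ limit) is satisfied at point 3.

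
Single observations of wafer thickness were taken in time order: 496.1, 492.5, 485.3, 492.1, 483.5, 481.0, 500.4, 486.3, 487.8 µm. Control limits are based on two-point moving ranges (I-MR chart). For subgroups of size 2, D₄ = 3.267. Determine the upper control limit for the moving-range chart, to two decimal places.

26.01

Moving ranges: 3.6, 7.2, 6.8, 8.6, 2.5, 19.4, 14.1, 1.5; M̄R̄ = 63.7000 / 8 = 7.9625
UCL_MR = D₄·M̄R̄ = 3.267 × 7.9625 = 26.0135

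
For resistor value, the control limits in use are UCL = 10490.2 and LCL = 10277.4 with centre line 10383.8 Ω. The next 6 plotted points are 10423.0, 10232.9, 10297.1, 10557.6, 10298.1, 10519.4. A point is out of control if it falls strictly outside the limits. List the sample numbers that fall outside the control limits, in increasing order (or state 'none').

Compare each point to [10277.4, 10490.2]: sample 2 = 10232.9 < LCL; sample 4 = 10557.6 > UCL; sample 6 = 10519.4 > UCL.

2, 4, 6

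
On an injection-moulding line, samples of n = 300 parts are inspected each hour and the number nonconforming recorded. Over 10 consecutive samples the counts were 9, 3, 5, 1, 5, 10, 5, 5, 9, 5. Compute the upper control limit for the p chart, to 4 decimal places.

p̄ = Σdᵢ / (k·n) = 57 / (10 × 300) = 0.01900
UCL = p̄ + 3·√(p̄(1−p̄)/n) = 0.01900 + 3 × √(0.01900×0.98100/300) = 0.01900 + 3 × 0.00788 = 0.04265

0.0426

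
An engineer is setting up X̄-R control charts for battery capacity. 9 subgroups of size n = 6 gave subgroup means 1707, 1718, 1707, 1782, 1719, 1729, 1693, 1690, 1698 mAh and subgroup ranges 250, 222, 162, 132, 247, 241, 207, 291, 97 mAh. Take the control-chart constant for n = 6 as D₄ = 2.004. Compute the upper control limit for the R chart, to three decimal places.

R̄ = (250 + 222 + 162 + 132 + 247 + 241 + 207 + 291 + 97) / 9 = 1849.0000 / 9 = 205.4444
UCL_R = D₄·R̄ = 2.004 × 205.4444 = 411.7107

411.711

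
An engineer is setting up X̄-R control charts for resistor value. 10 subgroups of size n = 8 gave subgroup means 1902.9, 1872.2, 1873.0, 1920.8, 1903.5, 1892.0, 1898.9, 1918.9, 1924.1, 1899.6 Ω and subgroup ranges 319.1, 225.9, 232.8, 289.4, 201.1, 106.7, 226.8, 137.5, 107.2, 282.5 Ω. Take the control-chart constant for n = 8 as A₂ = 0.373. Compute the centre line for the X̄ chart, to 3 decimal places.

1900.590

X̄̄ = (1902.9 + 1872.2 + 1873.0 + 1920.8 + 1903.5 + 1892.0 + 1898.9 + 1918.9 + 1924.1 + 1899.6) / 10 = 19005.9000 / 10 = 1900.5900
CL = X̄̄ = 1900.5900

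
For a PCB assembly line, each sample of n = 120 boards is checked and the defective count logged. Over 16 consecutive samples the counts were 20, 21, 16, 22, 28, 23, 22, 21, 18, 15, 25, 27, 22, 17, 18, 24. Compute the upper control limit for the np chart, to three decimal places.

p̄ = Σdᵢ / (k·n) = 339 / (16 × 120) = 0.17656
UCL = np̄ + 3·√(np̄(1−p̄)) = 21.1875 + 3 × √(21.1875×0.82344) = 21.1875 + 3 × 4.1769 = 33.7182

33.718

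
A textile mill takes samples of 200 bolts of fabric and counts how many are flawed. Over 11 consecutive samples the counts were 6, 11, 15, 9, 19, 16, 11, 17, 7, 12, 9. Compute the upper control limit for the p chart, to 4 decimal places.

0.1104

p̄ = Σdᵢ / (k·n) = 132 / (11 × 200) = 0.06000
UCL = p̄ + 3·√(p̄(1−p̄)/n) = 0.06000 + 3 × √(0.06000×0.94000/200) = 0.06000 + 3 × 0.01679 = 0.11038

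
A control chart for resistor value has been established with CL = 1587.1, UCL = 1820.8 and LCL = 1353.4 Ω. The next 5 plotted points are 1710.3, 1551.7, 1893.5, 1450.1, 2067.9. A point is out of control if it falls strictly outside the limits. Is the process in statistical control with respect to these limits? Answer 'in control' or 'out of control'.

out of control

Compare each point to [1353.4, 1820.8]: sample 3 = 1893.5 > UCL; sample 5 = 2067.9 > UCL.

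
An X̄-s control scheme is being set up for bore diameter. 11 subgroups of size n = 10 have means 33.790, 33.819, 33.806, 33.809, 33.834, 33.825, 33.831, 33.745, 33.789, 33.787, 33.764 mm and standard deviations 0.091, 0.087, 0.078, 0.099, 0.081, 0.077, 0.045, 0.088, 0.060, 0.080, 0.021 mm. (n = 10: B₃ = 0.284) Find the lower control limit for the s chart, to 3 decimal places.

0.021

s̄ = (0.091 + 0.087 + 0.078 + 0.099 + 0.081 + 0.077 + 0.045 + 0.088 + 0.060 + 0.080 + 0.021) / 11 = 0.0734
LCL_s = B₃·s̄ = 0.284 × 0.0734 = 0.0208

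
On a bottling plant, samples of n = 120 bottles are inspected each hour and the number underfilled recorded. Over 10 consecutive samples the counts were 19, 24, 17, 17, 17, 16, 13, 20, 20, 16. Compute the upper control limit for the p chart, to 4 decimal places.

0.2467

p̄ = Σdᵢ / (k·n) = 179 / (10 × 120) = 0.14917
UCL = p̄ + 3·√(p̄(1−p̄)/n) = 0.14917 + 3 × √(0.14917×0.85083/120) = 0.14917 + 3 × 0.03252 = 0.24673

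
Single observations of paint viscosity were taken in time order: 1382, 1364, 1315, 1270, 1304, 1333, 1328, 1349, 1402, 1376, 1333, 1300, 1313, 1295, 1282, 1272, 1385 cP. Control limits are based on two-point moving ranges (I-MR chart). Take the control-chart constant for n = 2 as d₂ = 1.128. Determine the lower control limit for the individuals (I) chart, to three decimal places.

X̄ = (1382 + 1364 + 1315 + 1270 + 1304 + 1333 + 1328 + 1349 + 1402 + 1376 + 1333 + 1300 + 1313 + 1295 + 1282 + 1272 + 1385) / 17 = 1329.5882
Moving ranges: 18, 49, 45, 34, 29, 5, 21, 53, 26, 43, 33, 13, 18, 13, 10, 113; M̄R̄ = 523.0000 / 16 = 32.6875
LCL = X̄ − 3·M̄R̄/d₂ = 1329.5882 − 3 × 32.6875 / 1.128 = 1242.6534

1242.653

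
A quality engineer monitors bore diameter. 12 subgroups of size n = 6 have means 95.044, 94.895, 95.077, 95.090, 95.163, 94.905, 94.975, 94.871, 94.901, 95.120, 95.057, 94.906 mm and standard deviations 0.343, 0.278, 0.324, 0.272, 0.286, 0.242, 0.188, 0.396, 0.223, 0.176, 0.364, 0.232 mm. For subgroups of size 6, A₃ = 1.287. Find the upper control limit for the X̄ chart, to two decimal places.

95.36

X̄̄ = (95.044 + 94.895 + 95.077 + 95.090 + 95.163 + 94.905 + 94.975 + 94.871 + 94.901 + 95.120 + 95.057 + 94.906) / 12 = 95.0003
s̄ = (0.343 + 0.278 + 0.324 + 0.272 + 0.286 + 0.242 + 0.188 + 0.396 + 0.223 + 0.176 + 0.364 + 0.232) / 12 = 0.2770
UCL = X̄̄ + A₃·s̄ = 95.0003 + 1.287 × 0.2770 = 95.3568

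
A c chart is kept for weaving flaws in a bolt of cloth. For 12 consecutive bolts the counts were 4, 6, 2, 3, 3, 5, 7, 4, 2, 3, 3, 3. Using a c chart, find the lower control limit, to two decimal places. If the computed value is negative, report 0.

c̄ = (4 + 6 + 2 + 3 + 3 + 5 + 7 + 4 + 2 + 3 + 3 + 3) / 12 = 45 / 12 = 3.7500
LCL = c̄ − 3√c̄ = 3.7500 − 3 × 1.9365 = -2.0595 → 0 (cannot be negative)

0.00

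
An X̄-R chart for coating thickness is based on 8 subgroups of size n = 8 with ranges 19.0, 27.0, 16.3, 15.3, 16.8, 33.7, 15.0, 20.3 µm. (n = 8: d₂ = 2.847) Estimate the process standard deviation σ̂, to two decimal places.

7.17

R̄ = (19.0 + 27.0 + 16.3 + 15.3 + 16.8 + 33.7 + 15.0 + 20.3) / 8 = 20.4250
σ̂ = R̄ / d₂ = 20.4250 / 2.847 = 7.1742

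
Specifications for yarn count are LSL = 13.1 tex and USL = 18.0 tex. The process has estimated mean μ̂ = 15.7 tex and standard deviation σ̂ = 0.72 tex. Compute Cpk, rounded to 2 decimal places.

Cpu = (USL − μ̂) / (3σ̂) = (18.0 − 15.7) / (3 × 0.72) = 1.0648; Cpl = (μ̂ − LSL) / (3σ̂) = (15.7 − 13.1) / (3 × 0.72) = 1.2037; Cpk = min(Cpu, Cpl) = 1.0648

1.06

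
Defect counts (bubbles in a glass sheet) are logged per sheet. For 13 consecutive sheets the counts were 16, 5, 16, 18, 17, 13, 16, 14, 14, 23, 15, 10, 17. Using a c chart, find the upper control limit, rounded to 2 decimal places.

26.51

c̄ = (16 + 5 + 16 + 18 + 17 + 13 + 16 + 14 + 14 + 23 + 15 + 10 + 17) / 13 = 194 / 13 = 14.9231
UCL = c̄ + 3√c̄ = 14.9231 + 3 × √14.9231 = 14.9231 + 3 × 3.8630 = 26.5122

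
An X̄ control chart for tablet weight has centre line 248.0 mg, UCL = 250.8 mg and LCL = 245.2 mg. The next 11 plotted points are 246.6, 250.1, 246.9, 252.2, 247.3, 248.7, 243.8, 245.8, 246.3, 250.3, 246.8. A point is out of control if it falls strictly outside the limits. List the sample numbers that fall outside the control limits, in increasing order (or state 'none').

4, 7

Compare each point to [245.2, 250.8]: sample 4 = 252.2 > UCL; sample 7 = 243.8 < LCL.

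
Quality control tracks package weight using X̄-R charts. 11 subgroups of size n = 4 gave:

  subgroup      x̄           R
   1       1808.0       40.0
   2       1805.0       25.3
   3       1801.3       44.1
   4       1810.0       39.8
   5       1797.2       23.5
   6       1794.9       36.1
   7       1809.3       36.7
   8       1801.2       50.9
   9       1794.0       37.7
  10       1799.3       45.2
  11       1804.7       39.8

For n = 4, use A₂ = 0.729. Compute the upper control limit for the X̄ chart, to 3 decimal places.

X̄̄ = (1808.0 + 1805.0 + 1801.3 + 1810.0 + 1797.2 + 1794.9 + 1809.3 + 1801.2 + 1794.0 + 1799.3 + 1804.7) / 11 = 19824.9000 / 11 = 1802.2636
R̄ = (40.0 + 25.3 + 44.1 + 39.8 + 23.5 + 36.1 + 36.7 + 50.9 + 37.7 + 45.2 + 39.8) / 11 = 419.1000 / 11 = 38.1000
UCL = X̄̄ + A₂·R̄ = 1802.2636 + 0.729 × 38.1000 = 1830.0385

1830.039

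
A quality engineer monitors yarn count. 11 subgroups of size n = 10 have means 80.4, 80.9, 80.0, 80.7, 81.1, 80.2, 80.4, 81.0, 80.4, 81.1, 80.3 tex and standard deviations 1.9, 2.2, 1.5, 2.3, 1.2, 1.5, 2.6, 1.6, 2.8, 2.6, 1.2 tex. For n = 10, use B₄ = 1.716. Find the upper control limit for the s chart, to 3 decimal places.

3.338

s̄ = (1.9 + 2.2 + 1.5 + 2.3 + 1.2 + 1.5 + 2.6 + 1.6 + 2.8 + 2.6 + 1.2) / 11 = 1.9455
UCL_s = B₄·s̄ = 1.716 × 1.9455 = 3.3384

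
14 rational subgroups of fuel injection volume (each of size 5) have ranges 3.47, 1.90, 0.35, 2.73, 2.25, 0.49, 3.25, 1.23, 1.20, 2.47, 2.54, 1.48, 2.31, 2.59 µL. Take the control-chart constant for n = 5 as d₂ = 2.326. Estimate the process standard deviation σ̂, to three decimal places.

R̄ = (3.47 + 1.90 + 0.35 + 2.73 + 2.25 + 0.49 + 3.25 + 1.23 + 1.20 + 2.47 + 2.54 + 1.48 + 2.31 + 2.59) / 14 = 2.0186
σ̂ = R̄ / d₂ = 2.0186 / 2.326 = 0.8678

0.868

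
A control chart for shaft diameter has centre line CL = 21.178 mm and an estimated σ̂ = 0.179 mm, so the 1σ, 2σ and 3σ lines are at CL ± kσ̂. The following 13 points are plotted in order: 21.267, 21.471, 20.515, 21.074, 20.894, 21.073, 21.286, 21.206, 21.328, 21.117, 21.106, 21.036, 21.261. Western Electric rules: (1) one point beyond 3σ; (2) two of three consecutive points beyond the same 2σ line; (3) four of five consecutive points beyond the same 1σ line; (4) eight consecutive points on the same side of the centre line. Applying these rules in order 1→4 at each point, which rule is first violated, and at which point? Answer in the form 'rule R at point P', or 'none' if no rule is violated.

Zone of each point (C = within 1σ̂, B = 1σ̂–2σ̂, A = 2σ̂–3σ̂, * = beyond 3σ̂; sign = side of CL): 1:+C, 2:+B, 3:-*, 4:-C, 5:-B, 6:-C, 7:+C, 8:+C, 9:+C, 10:-C, 11:-C, 12:-C, 13:+C
Rule 1 (one point beyond the 3σ limits) is satisfied at point 3.

rule 1 at point 3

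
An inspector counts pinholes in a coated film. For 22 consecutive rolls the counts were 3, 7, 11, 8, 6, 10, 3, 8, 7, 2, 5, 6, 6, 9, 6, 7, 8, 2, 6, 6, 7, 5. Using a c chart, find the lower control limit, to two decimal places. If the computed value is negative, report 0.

0.00

c̄ = (3 + 7 + 11 + 8 + 6 + 10 + 3 + 8 + 7 + 2 + 5 + 6 + 6 + 9 + 6 + 7 + 8 + 2 + 6 + 6 + 7 + 5) / 22 = 138 / 22 = 6.2727
LCL = c̄ − 3√c̄ = 6.2727 − 3 × 2.5045 = -1.2409 → 0 (cannot be negative)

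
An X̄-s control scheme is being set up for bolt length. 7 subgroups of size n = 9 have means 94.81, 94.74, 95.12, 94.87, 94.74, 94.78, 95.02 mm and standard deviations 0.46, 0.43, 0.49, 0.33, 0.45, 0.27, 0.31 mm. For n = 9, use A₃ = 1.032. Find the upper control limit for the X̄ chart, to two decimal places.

X̄̄ = (94.81 + 94.74 + 95.12 + 94.87 + 94.74 + 94.78 + 95.02) / 7 = 94.8686
s̄ = (0.46 + 0.43 + 0.49 + 0.33 + 0.45 + 0.27 + 0.31) / 7 = 0.3914
UCL = X̄̄ + A₃·s̄ = 94.8686 + 1.032 × 0.3914 = 95.2725

95.27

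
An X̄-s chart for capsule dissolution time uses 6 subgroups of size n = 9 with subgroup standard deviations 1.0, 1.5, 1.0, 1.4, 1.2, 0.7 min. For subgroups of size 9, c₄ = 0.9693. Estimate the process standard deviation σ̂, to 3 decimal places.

1.169

s̄ = (1.0 + 1.5 + 1.0 + 1.4 + 1.2 + 0.7) / 6 = 1.1333
σ̂ = s̄ / c₄ = 1.1333 / 0.9693 = 1.1692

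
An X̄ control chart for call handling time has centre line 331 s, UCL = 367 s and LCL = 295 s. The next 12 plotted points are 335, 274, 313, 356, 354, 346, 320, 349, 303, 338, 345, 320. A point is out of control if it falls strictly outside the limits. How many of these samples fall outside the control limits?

1

Compare each point to [295, 367]: sample 2 = 274 < LCL.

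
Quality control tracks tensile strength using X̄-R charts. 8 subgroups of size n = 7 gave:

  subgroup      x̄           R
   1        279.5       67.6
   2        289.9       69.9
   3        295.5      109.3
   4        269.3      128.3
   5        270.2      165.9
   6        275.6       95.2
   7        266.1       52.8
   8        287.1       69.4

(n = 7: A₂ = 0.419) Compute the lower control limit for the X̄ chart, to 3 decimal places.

X̄̄ = (279.5 + 289.9 + 295.5 + 269.3 + 270.2 + 275.6 + 266.1 + 287.1) / 8 = 2233.2000 / 8 = 279.1500
R̄ = (67.6 + 69.9 + 109.3 + 128.3 + 165.9 + 95.2 + 52.8 + 69.4) / 8 = 758.4000 / 8 = 94.8000
LCL = X̄̄ − A₂·R̄ = 279.1500 − 0.419 × 94.8000 = 239.4288

239.429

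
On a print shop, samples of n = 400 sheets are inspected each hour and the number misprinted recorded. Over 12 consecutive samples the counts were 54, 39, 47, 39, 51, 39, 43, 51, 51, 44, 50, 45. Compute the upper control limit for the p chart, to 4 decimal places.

p̄ = Σdᵢ / (k·n) = 553 / (12 × 400) = 0.11521
UCL = p̄ + 3·√(p̄(1−p̄)/n) = 0.11521 + 3 × √(0.11521×0.88479/400) = 0.11521 + 3 × 0.01596 = 0.16310

0.1631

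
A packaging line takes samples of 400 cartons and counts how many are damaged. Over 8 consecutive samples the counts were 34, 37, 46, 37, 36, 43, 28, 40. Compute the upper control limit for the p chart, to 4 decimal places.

0.1378

p̄ = Σdᵢ / (k·n) = 301 / (8 × 400) = 0.09406
UCL = p̄ + 3·√(p̄(1−p̄)/n) = 0.09406 + 3 × √(0.09406×0.90594/400) = 0.09406 + 3 × 0.01460 = 0.13785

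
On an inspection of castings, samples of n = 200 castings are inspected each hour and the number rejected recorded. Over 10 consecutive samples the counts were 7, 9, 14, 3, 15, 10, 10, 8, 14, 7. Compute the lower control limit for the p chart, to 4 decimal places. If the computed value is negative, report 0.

p̄ = Σdᵢ / (k·n) = 97 / (10 × 200) = 0.04850
LCL = p̄ − 3·√(p̄(1−p̄)/n) = 0.04850 − 3 × 0.01519 = 0.00293

0.0029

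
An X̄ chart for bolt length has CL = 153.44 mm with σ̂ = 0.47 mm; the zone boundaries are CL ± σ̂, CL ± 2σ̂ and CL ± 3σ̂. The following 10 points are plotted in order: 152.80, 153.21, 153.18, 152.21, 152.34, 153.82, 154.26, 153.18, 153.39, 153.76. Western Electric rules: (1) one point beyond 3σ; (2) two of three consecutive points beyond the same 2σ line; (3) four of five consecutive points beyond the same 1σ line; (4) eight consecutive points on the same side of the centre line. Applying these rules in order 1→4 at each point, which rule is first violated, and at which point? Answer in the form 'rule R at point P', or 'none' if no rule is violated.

rule 2 at point 5

Zone of each point (C = within 1σ̂, B = 1σ̂–2σ̂, A = 2σ̂–3σ̂, * = beyond 3σ̂; sign = side of CL): 1:-B, 2:-C, 3:-C, 4:-A, 5:-A, 6:+C, 7:+B, 8:-C, 9:-C, 10:+C
Rule 2 (two of three consecutive points beyond the same 2σ limit) is satisfied at point 5.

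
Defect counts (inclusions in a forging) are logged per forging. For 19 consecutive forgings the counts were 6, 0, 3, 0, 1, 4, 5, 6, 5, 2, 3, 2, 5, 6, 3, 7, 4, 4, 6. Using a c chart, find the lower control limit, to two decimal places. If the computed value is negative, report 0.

c̄ = (6 + 0 + 3 + 0 + 1 + 4 + 5 + 6 + 5 + 2 + 3 + 2 + 5 + 6 + 3 + 7 + 4 + 4 + 6) / 19 = 72 / 19 = 3.7895
LCL = c̄ − 3√c̄ = 3.7895 − 3 × 1.9467 = -2.0505 → 0 (cannot be negative)

0.00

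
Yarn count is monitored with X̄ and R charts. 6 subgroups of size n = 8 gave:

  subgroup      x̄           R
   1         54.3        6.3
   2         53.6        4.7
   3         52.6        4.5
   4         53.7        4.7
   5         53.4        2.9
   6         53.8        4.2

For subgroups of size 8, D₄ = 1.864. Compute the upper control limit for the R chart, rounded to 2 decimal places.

R̄ = (6.3 + 4.7 + 4.5 + 4.7 + 2.9 + 4.2) / 6 = 27.3000 / 6 = 4.5500
UCL_R = D₄·R̄ = 1.864 × 4.5500 = 8.4812

8.48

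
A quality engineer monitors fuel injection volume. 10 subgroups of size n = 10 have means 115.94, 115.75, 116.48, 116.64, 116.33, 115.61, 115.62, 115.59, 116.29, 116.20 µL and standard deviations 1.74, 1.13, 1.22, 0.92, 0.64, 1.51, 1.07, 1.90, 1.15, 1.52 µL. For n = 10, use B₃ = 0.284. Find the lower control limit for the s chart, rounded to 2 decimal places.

0.36

s̄ = (1.74 + 1.13 + 1.22 + 0.92 + 0.64 + 1.51 + 1.07 + 1.90 + 1.15 + 1.52) / 10 = 1.2800
LCL_s = B₃·s̄ = 0.284 × 1.2800 = 0.3635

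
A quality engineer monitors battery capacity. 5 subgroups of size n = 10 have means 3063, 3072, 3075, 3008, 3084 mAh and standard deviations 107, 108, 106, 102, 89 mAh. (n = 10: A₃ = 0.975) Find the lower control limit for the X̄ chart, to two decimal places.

X̄̄ = (3063 + 3072 + 3075 + 3008 + 3084) / 5 = 3060.4000
s̄ = (107 + 108 + 106 + 102 + 89) / 5 = 102.4000
LCL = X̄̄ − A₃·s̄ = 3060.4000 − 0.975 × 102.4000 = 2960.5600

2960.56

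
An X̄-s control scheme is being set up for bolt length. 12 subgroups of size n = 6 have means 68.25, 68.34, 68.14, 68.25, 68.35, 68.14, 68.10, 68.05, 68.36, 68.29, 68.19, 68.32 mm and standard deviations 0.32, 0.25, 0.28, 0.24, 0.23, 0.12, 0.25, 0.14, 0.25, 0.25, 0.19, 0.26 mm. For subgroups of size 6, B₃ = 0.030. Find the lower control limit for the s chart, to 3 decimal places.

s̄ = (0.32 + 0.25 + 0.28 + 0.24 + 0.23 + 0.12 + 0.25 + 0.14 + 0.25 + 0.25 + 0.19 + 0.26) / 12 = 0.2317
LCL_s = B₃·s̄ = 0.030 × 0.2317 = 0.0070

0.007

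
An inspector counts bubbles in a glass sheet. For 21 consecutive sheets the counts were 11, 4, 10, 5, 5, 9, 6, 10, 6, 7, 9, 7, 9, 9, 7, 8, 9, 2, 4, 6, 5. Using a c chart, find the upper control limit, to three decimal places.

15.012

c̄ = (11 + 4 + 10 + 5 + 5 + 9 + 6 + 10 + 6 + 7 + 9 + 7 + 9 + 9 + 7 + 8 + 9 + 2 + 4 + 6 + 5) / 21 = 148 / 21 = 7.0476
UCL = c̄ + 3√c̄ = 7.0476 + 3 × √7.0476 = 7.0476 + 3 × 2.6547 = 15.0118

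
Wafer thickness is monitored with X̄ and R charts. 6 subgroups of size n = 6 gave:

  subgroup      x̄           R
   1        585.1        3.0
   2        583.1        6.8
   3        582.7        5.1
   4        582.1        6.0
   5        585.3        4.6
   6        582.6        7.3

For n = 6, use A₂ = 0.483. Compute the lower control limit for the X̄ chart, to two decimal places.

X̄̄ = (585.1 + 583.1 + 582.7 + 582.1 + 585.3 + 582.6) / 6 = 3500.9000 / 6 = 583.4833
R̄ = (3.0 + 6.8 + 5.1 + 6.0 + 4.6 + 7.3) / 6 = 32.8000 / 6 = 5.4667
LCL = X̄̄ − A₂·R̄ = 583.4833 − 0.483 × 5.4667 = 580.8429

580.84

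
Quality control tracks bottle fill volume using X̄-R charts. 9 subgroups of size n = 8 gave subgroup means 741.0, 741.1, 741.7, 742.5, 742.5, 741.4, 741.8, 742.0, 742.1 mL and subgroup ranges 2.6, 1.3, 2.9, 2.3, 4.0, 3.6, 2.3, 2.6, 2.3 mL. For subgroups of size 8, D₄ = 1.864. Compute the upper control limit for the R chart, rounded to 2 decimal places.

R̄ = (2.6 + 1.3 + 2.9 + 2.3 + 4.0 + 3.6 + 2.3 + 2.6 + 2.3) / 9 = 23.9000 / 9 = 2.6556
UCL_R = D₄·R̄ = 1.864 × 2.6556 = 4.9500

4.95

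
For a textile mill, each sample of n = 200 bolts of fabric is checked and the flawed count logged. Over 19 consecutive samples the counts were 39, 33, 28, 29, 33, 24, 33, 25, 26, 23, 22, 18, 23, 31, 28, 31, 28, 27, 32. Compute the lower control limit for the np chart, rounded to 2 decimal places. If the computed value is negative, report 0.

p̄ = Σdᵢ / (k·n) = 533 / (19 × 200) = 0.14026
LCL = np̄ − 3·√(np̄(1−p̄)) = 28.0526 − 3 × 4.9110 = 13.3196

13.32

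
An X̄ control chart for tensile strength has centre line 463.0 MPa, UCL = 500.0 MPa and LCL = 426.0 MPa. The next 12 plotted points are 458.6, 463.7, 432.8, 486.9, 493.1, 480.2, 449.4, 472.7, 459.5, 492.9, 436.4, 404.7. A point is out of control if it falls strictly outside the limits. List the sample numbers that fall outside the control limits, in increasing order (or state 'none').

12

Compare each point to [426.0, 500.0]: sample 12 = 404.7 < LCL.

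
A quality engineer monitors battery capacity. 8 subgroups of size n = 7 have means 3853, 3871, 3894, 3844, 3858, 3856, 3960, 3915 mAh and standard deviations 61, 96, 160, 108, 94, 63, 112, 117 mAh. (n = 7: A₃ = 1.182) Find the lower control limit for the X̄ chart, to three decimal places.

3761.550

X̄̄ = (3853 + 3871 + 3894 + 3844 + 3858 + 3856 + 3960 + 3915) / 8 = 3881.3750
s̄ = (61 + 96 + 160 + 108 + 94 + 63 + 112 + 117) / 8 = 101.3750
LCL = X̄̄ − A₃·s̄ = 3881.3750 − 1.182 × 101.3750 = 3761.5498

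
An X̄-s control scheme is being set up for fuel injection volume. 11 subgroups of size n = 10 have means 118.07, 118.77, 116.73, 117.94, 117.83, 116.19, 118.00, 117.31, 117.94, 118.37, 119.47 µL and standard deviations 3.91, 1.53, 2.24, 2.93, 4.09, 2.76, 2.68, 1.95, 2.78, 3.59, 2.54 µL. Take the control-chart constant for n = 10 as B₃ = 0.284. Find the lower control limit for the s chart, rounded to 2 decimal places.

0.80

s̄ = (3.91 + 1.53 + 2.24 + 2.93 + 4.09 + 2.76 + 2.68 + 1.95 + 2.78 + 3.59 + 2.54) / 11 = 2.8182
LCL_s = B₃·s̄ = 0.284 × 2.8182 = 0.8004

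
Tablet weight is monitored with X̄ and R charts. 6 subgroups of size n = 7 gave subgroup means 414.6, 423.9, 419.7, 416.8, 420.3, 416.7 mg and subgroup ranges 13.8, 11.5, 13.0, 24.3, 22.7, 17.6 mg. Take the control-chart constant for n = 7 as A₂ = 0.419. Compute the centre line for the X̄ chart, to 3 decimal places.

418.667

X̄̄ = (414.6 + 423.9 + 419.7 + 416.8 + 420.3 + 416.7) / 6 = 2512.0000 / 6 = 418.6667
CL = X̄̄ = 418.6667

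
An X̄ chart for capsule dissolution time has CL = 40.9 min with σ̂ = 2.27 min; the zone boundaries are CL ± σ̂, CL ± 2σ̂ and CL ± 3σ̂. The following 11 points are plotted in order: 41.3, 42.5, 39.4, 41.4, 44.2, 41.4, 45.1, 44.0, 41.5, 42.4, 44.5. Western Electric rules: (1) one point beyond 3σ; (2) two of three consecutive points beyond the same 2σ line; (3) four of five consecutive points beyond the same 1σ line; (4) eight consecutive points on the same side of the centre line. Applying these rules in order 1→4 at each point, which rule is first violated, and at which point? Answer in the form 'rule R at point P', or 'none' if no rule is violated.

Zone of each point (C = within 1σ̂, B = 1σ̂–2σ̂, A = 2σ̂–3σ̂, * = beyond 3σ̂; sign = side of CL): 1:+C, 2:+C, 3:-C, 4:+C, 5:+B, 6:+C, 7:+B, 8:+B, 9:+C, 10:+C, 11:+B
Rule 4 (eight consecutive points on the same side of the centre line) is satisfied at point 11.

rule 4 at point 11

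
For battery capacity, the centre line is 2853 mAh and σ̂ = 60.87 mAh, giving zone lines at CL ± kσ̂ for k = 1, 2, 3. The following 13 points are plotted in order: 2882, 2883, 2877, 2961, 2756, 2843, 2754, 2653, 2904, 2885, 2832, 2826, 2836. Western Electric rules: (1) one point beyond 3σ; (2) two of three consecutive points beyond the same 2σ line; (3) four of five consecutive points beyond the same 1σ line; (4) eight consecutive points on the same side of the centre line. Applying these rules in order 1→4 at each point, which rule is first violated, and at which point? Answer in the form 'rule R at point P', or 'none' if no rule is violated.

rule 1 at point 8

Zone of each point (C = within 1σ̂, B = 1σ̂–2σ̂, A = 2σ̂–3σ̂, * = beyond 3σ̂; sign = side of CL): 1:+C, 2:+C, 3:+C, 4:+B, 5:-B, 6:-C, 7:-B, 8:-*, 9:+C, 10:+C, 11:-C, 12:-C, 13:-C
Rule 1 (one point beyond the 3σ limits) is satisfied at point 8.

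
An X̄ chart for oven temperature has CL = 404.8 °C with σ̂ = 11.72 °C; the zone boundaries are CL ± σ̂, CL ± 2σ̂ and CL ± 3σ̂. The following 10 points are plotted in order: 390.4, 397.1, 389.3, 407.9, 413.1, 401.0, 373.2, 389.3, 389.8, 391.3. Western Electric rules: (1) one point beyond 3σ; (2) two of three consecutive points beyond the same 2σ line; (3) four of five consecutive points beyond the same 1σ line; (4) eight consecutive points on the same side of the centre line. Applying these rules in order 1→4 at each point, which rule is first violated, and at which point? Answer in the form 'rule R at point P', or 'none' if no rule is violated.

rule 3 at point 10

Zone of each point (C = within 1σ̂, B = 1σ̂–2σ̂, A = 2σ̂–3σ̂, * = beyond 3σ̂; sign = side of CL): 1:-B, 2:-C, 3:-B, 4:+C, 5:+C, 6:-C, 7:-A, 8:-B, 9:-B, 10:-B
Rule 3 (four of five consecutive points beyond the same 1σ limit) is satisfied at point 10.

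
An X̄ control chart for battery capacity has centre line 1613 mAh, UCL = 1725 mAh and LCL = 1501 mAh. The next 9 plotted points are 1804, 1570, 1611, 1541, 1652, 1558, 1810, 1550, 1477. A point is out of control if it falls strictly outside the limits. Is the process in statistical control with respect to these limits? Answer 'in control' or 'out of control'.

out of control

Compare each point to [1501, 1725]: sample 1 = 1804 > UCL; sample 7 = 1810 > UCL; sample 9 = 1477 < LCL.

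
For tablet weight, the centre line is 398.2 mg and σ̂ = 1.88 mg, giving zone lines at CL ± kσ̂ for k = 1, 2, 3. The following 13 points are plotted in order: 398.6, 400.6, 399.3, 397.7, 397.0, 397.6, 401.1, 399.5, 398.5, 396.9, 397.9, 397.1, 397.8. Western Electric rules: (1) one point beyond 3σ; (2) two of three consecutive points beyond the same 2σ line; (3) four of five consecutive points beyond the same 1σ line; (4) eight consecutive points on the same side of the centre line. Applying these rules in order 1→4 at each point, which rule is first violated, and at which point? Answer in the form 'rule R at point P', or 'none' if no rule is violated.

none

Zone of each point (C = within 1σ̂, B = 1σ̂–2σ̂, A = 2σ̂–3σ̂, * = beyond 3σ̂; sign = side of CL): 1:+C, 2:+B, 3:+C, 4:-C, 5:-C, 6:-C, 7:+B, 8:+C, 9:+C, 10:-C, 11:-C, 12:-C, 13:-C
No rule fires across all 13 points.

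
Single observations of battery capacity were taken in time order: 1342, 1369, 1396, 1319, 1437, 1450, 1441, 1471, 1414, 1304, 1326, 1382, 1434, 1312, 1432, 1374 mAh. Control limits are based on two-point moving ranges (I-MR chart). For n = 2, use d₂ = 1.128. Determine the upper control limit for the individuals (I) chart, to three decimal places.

1546.907

X̄ = (1342 + 1369 + 1396 + 1319 + 1437 + 1450 + 1441 + 1471 + 1414 + 1304 + 1326 + 1382 + 1434 + 1312 + 1432 + 1374) / 16 = 1387.6875
Moving ranges: 27, 27, 77, 118, 13, 9, 30, 57, 110, 22, 56, 52, 122, 120, 58; M̄R̄ = 898.0000 / 15 = 59.8667
UCL = X̄ + 3·M̄R̄/d₂ = 1387.6875 + 3 × 59.8667 / 1.128 = 1546.9074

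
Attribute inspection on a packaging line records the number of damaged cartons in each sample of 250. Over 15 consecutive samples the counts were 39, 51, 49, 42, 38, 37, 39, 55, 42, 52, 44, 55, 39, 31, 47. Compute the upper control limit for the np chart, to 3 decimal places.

62.064

p̄ = Σdᵢ / (k·n) = 660 / (15 × 250) = 0.17600
UCL = np̄ + 3·√(np̄(1−p̄)) = 44.0000 + 3 × √(44.0000×0.82400) = 44.0000 + 3 × 6.0213 = 62.0639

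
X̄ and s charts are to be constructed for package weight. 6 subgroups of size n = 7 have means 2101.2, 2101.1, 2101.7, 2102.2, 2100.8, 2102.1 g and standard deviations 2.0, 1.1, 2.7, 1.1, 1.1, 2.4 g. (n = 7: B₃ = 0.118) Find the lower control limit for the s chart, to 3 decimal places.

s̄ = (2.0 + 1.1 + 2.7 + 1.1 + 1.1 + 2.4) / 6 = 1.7333
LCL_s = B₃·s̄ = 0.118 × 1.7333 = 0.2045

0.205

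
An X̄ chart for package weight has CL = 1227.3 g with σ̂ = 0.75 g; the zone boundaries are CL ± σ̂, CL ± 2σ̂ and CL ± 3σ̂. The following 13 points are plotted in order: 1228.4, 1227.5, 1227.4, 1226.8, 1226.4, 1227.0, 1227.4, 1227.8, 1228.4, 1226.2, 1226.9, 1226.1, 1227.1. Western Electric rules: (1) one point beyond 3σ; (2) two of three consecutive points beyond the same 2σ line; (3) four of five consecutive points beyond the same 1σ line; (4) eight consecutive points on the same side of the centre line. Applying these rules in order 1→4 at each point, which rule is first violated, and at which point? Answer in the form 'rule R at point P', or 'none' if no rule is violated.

Zone of each point (C = within 1σ̂, B = 1σ̂–2σ̂, A = 2σ̂–3σ̂, * = beyond 3σ̂; sign = side of CL): 1:+B, 2:+C, 3:+C, 4:-C, 5:-B, 6:-C, 7:+C, 8:+C, 9:+B, 10:-B, 11:-C, 12:-B, 13:-C
No rule fires across all 13 points.

none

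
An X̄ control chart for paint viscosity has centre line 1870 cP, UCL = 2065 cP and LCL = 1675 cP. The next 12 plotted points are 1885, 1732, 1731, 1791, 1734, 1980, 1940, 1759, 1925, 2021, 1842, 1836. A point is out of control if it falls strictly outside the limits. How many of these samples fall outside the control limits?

All 12 points lie within [1675, 2065].

0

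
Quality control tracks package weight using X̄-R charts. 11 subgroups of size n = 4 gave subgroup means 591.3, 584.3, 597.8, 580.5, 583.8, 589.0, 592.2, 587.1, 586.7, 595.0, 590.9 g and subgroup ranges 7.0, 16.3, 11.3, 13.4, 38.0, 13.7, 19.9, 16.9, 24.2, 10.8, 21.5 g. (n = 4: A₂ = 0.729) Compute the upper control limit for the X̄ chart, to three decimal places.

X̄̄ = (591.3 + 584.3 + 597.8 + 580.5 + 583.8 + 589.0 + 592.2 + 587.1 + 586.7 + 595.0 + 590.9) / 11 = 6478.6000 / 11 = 588.9636
R̄ = (7.0 + 16.3 + 11.3 + 13.4 + 38.0 + 13.7 + 19.9 + 16.9 + 24.2 + 10.8 + 21.5) / 11 = 193.0000 / 11 = 17.5455
UCL = X̄̄ + A₂·R̄ = 588.9636 + 0.729 × 17.5455 = 601.7543

601.754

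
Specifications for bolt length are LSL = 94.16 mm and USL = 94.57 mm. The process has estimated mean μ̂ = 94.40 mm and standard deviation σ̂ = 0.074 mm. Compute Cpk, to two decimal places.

0.77

Cpu = (USL − μ̂) / (3σ̂) = (94.57 − 94.40) / (3 × 0.074) = 0.7658; Cpl = (μ̂ − LSL) / (3σ̂) = (94.40 − 94.16) / (3 × 0.074) = 1.0811; Cpk = min(Cpu, Cpl) = 0.7658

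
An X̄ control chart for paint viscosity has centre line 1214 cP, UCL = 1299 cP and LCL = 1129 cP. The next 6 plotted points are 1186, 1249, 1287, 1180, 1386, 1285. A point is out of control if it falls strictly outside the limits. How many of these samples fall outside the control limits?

Compare each point to [1129, 1299]: sample 5 = 1386 > UCL.

1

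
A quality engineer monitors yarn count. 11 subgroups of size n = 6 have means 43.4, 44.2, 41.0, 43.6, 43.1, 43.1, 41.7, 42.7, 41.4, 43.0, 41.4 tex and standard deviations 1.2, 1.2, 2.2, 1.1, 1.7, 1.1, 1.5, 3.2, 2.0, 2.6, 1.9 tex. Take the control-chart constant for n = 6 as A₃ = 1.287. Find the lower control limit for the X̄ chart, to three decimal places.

X̄̄ = (43.4 + 44.2 + 41.0 + 43.6 + 43.1 + 43.1 + 41.7 + 42.7 + 41.4 + 43.0 + 41.4) / 11 = 42.6000
s̄ = (1.2 + 1.2 + 2.2 + 1.1 + 1.7 + 1.1 + 1.5 + 3.2 + 2.0 + 2.6 + 1.9) / 11 = 1.7909
LCL = X̄̄ − A₃·s̄ = 42.6000 − 1.287 × 1.7909 = 40.2951

40.295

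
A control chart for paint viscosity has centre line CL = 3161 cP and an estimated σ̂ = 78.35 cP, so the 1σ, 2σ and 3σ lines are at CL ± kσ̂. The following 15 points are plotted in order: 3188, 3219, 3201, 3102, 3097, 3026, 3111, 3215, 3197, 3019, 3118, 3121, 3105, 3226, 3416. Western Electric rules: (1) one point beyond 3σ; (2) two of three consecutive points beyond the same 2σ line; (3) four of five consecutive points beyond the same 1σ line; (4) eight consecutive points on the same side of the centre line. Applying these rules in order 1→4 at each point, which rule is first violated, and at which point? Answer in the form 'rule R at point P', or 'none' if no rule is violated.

Zone of each point (C = within 1σ̂, B = 1σ̂–2σ̂, A = 2σ̂–3σ̂, * = beyond 3σ̂; sign = side of CL): 1:+C, 2:+C, 3:+C, 4:-C, 5:-C, 6:-B, 7:-C, 8:+C, 9:+C, 10:-B, 11:-C, 12:-C, 13:-C, 14:+C, 15:+*
Rule 1 (one point beyond the 3σ limits) is satisfied at point 15.

rule 1 at point 15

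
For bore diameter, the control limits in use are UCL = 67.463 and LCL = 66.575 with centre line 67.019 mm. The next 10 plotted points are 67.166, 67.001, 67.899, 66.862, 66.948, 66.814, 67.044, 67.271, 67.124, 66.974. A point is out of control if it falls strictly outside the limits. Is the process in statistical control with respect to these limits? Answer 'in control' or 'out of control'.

out of control

Compare each point to [66.575, 67.463]: sample 3 = 67.899 > UCL.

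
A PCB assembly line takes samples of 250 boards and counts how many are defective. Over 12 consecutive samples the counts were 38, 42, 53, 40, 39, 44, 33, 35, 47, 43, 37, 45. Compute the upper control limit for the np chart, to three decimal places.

58.954

p̄ = Σdᵢ / (k·n) = 496 / (12 × 250) = 0.16533
UCL = np̄ + 3·√(np̄(1−p̄)) = 41.3333 + 3 × √(41.3333×0.83467) = 41.3333 + 3 × 5.8736 = 58.9542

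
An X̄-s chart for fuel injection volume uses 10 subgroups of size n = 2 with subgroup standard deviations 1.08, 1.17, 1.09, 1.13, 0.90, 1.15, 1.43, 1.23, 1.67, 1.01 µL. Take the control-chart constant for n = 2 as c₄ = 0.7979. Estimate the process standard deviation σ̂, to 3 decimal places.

s̄ = (1.08 + 1.17 + 1.09 + 1.13 + 0.90 + 1.15 + 1.43 + 1.23 + 1.67 + 1.01) / 10 = 1.1860
σ̂ = s̄ / c₄ = 1.1860 / 0.7979 = 1.4864

1.486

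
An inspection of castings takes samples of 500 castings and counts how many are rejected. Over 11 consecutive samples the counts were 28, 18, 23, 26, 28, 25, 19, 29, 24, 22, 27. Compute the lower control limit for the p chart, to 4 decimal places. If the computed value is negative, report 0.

p̄ = Σdᵢ / (k·n) = 269 / (11 × 500) = 0.04891
LCL = p̄ − 3·√(p̄(1−p̄)/n) = 0.04891 − 3 × 0.00965 = 0.01997

0.0200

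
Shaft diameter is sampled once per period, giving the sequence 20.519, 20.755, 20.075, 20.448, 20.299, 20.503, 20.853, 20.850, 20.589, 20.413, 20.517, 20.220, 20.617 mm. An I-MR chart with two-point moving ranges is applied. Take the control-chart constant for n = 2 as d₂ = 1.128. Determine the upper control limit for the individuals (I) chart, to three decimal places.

21.228

X̄ = (20.519 + 20.755 + 20.075 + 20.448 + 20.299 + 20.503 + 20.853 + 20.850 + 20.589 + 20.413 + 20.517 + 20.220 + 20.617) / 13 = 20.5122
Moving ranges: 0.236, 0.680, 0.373, 0.149, 0.204, 0.350, 0.003, 0.261, 0.176, 0.104, 0.297, 0.397; M̄R̄ = 3.2300 / 12 = 0.2692
UCL = X̄ + 3·M̄R̄/d₂ = 20.5122 + 3 × 0.2692 / 1.128 = 21.2280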